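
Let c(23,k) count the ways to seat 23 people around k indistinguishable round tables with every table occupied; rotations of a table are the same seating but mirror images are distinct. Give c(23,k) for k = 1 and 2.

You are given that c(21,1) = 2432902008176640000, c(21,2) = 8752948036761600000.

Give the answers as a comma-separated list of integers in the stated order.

1124000727777607680000, 4148476779335454720000

i=22: T(22,1)=0+21·2432902008176640000=51090942171709440000 | T(22,2)=2432902008176640000+21·8752948036761600000=186244810780170240000
i=23: T(23,1)=0+22·51090942171709440000=1124000727777607680000 | T(23,2)=51090942171709440000+22·186244810780170240000=4148476779335454720000
Read c(23,1) = 1124000727777607680000, c(23,2) = 4148476779335454720000.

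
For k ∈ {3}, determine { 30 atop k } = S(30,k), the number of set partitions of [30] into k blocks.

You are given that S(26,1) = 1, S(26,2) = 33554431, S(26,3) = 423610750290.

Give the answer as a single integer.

@27  (27,1):1·1+0→1, (27,2):33554431·2+1→67108863, (27,3):423610750290·3+33554431→1270865805301
@28  (28,1):1·1+0→1, (28,2):67108863·2+1→134217727, (28,3):1270865805301·3+67108863→3812664524766
@29  (29,2):134217727·2+1→268435455, (29,3):3812664524766·3+134217727→11438127792025
@30  (30,3):11438127792025·3+268435455→34314651811530
Read S(30,3) = 34314651811530.

34314651811530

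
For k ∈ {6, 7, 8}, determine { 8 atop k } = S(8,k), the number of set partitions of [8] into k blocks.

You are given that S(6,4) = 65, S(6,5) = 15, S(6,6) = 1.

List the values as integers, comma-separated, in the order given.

266, 28, 1

row 7: T[7][5]=5·15+65=140  T[7][6]=6·1+15=21  T[7][7]=7·0+1=1
row 8: T[8][6]=6·21+140=266  T[8][7]=7·1+21=28  T[8][8]=8·0+1=1
Read S(8,6) = 266, S(8,7) = 28, S(8,8) = 1.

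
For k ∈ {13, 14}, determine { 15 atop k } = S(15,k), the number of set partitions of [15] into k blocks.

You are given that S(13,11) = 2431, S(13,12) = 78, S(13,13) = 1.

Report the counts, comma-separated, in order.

@14  (14,12):78·12+2431→3367, (14,13):1·13+78→91, (14,14):0·14+1→1
@15  (15,13):91·13+3367→4550, (15,14):1·14+91→105
Read S(15,13) = 4550, S(15,14) = 105.

4550, 105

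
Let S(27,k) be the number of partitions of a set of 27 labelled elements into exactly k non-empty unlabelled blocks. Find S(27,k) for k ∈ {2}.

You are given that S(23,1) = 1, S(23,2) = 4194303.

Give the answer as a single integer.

67108863

[24] T[24,1]:1*1+0=1 · T[24,2]:2*4194303+1=8388607
[25] T[25,1]:1*1+0=1 · T[25,2]:2*8388607+1=16777215
[26] T[26,1]:1*1+0=1 · T[26,2]:2*16777215+1=33554431
[27] T[27,2]:2*33554431+1=67108863
Read S(27,2) = 67108863.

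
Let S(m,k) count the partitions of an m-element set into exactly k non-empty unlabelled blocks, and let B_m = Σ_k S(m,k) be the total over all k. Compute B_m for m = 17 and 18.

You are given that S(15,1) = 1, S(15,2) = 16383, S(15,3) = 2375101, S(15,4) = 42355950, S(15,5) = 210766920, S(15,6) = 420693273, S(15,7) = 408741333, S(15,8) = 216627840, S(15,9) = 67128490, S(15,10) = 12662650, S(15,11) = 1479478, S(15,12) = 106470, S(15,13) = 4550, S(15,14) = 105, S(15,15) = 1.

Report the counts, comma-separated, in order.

82864869804, 682076806159

[16] T[16,1]:1*1+0=1 · T[16,2]:2*16383+1=32767 · T[16,3]:3*2375101+16383=7141686 · T[16,4]:4*42355950+2375101=171798901 · T[16,5]:5*210766920+42355950=1096190550 · T[16,6]:6*420693273+210766920=2734926558 · T[16,7]:7*408741333+420693273=3281882604 · T[16,8]:8*216627840+408741333=2141764053 · T[16,9]:9*67128490+216627840=820784250 · T[16,10]:10*12662650+67128490=193754990 · T[16,11]:11*1479478+12662650=28936908 · T[16,12]:12*106470+1479478=2757118 · T[16,13]:13*4550+106470=165620 · T[16,14]:14*105+4550=6020 · T[16,15]:15*1+105=120 · T[16,16]:16*0+1=1
[17] T[17,1]:1*1+0=1 · T[17,2]:2*32767+1=65535 · T[17,3]:3*7141686+32767=21457825 · T[17,4]:4*171798901+7141686=694337290 · T[17,5]:5*1096190550+171798901=5652751651 · T[17,6]:6*2734926558+1096190550=17505749898 · T[17,7]:7*3281882604+2734926558=25708104786 · T[17,8]:8*2141764053+3281882604=20415995028 · T[17,9]:9*820784250+2141764053=9528822303 · T[17,10]:10*193754990+820784250=2758334150 · T[17,11]:11*28936908+193754990=512060978 · T[17,12]:12*2757118+28936908=62022324 · T[17,13]:13*165620+2757118=4910178 · T[17,14]:14*6020+165620=249900 · T[17,15]:15*120+6020=7820 · T[17,16]:16*1+120=136 · T[17,17]:17*0+1=1
[18] T[18,1]:1*1+0=1 · T[18,2]:2*65535+1=131071 · T[18,3]:3*21457825+65535=64439010 · T[18,4]:4*694337290+21457825=2798806985 · T[18,5]:5*5652751651+694337290=28958095545 · T[18,6]:6*17505749898+5652751651=110687251039 · T[18,7]:7*25708104786+17505749898=197462483400 · T[18,8]:8*20415995028+25708104786=189036065010 · T[18,9]:9*9528822303+20415995028=106175395755 · T[18,10]:10*2758334150+9528822303=37112163803 · T[18,11]:11*512060978+2758334150=8391004908 · T[18,12]:12*62022324+512060978=1256328866 · T[18,13]:13*4910178+62022324=125854638 · T[18,14]:14*249900+4910178=8408778 · T[18,15]:15*7820+249900=367200 · T[18,16]:16*136+7820=9996 · T[18,17]:17*1+136=153 · T[18,18]:18*0+1=1
B_17 = ΣS(17,k) = 1+65535+21457825+694337290+5652751651+17505749898+25708104786+20415995028+9528822303+2758334150+512060978+62022324+4910178+249900+7820+136+1 = 82864869804
B_18 = ΣS(18,k) = 1+131071+64439010+2798806985+28958095545+110687251039+197462483400+189036065010+106175395755+37112163803+8391004908+1256328866+125854638+8408778+367200+9996+153+1 = 682076806159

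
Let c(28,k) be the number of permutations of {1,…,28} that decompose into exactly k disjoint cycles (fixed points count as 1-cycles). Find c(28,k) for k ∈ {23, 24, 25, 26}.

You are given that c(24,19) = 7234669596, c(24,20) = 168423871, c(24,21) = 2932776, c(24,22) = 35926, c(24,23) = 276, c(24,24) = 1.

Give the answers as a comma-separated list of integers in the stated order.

38343278610, 626334345, 7739550, 67977

@25  (25,20):168423871·24+7234669596→11276842500, (25,21):2932776·24+168423871→238810495, (25,22):35926·24+2932776→3795000, (25,23):276·24+35926→42550, (25,24):1·24+276→300, (25,25):0·24+1→1
@26  (26,21):238810495·25+11276842500→17247104875, (26,22):3795000·25+238810495→333685495, (26,23):42550·25+3795000→4858750, (26,24):300·25+42550→50050, (26,25):1·25+300→325, (26,26):0·25+1→1
@27  (27,22):333685495·26+17247104875→25922927745, (27,23):4858750·26+333685495→460012995, (27,24):50050·26+4858750→6160050, (27,25):325·26+50050→58500, (27,26):1·26+325→351
@28  (28,23):460012995·27+25922927745→38343278610, (28,24):6160050·27+460012995→626334345, (28,25):58500·27+6160050→7739550, (28,26):351·27+58500→67977
Read c(28,23) = 38343278610, c(28,24) = 626334345, c(28,25) = 7739550, c(28,26) = 67977.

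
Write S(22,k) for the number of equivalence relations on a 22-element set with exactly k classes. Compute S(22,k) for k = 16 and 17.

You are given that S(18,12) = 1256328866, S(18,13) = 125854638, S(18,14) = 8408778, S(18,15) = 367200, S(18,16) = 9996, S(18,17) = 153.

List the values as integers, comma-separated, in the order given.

26046574004, 1404142047

@19  (19,13):125854638·13+1256328866→2892439160, (19,14):8408778·14+125854638→243577530, (19,15):367200·15+8408778→13916778, (19,16):9996·16+367200→527136, (19,17):153·17+9996→12597
@20  (20,14):243577530·14+2892439160→6302524580, (20,15):13916778·15+243577530→452329200, (20,16):527136·16+13916778→22350954, (20,17):12597·17+527136→741285
@21  (21,15):452329200·15+6302524580→13087462580, (21,16):22350954·16+452329200→809944464, (21,17):741285·17+22350954→34952799
@22  (22,16):809944464·16+13087462580→26046574004, (22,17):34952799·17+809944464→1404142047
Read S(22,16) = 26046574004, S(22,17) = 1404142047.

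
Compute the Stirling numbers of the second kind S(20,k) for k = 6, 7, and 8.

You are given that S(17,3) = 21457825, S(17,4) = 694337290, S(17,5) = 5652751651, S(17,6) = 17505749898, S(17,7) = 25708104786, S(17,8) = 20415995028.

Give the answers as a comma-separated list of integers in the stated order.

@18  (18,4):694337290·4+21457825→2798806985, (18,5):5652751651·5+694337290→28958095545, (18,6):17505749898·6+5652751651→110687251039, (18,7):25708104786·7+17505749898→197462483400, (18,8):20415995028·8+25708104786→189036065010
@19  (19,5):28958095545·5+2798806985→147589284710, (19,6):110687251039·6+28958095545→693081601779, (19,7):197462483400·7+110687251039→1492924634839, (19,8):189036065010·8+197462483400→1709751003480
@20  (20,6):693081601779·6+147589284710→4306078895384, (20,7):1492924634839·7+693081601779→11143554045652, (20,8):1709751003480·8+1492924634839→15170932662679
Read S(20,6) = 4306078895384, S(20,7) = 11143554045652, S(20,8) = 15170932662679.

4306078895384, 11143554045652, 15170932662679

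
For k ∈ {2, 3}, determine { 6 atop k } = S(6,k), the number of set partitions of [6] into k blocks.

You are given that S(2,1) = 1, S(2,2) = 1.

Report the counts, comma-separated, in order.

[3] T[3,1]:1*1+0=1 · T[3,2]:2*1+1=3 · T[3,3]:3*0+1=1
[4] T[4,1]:1*1+0=1 · T[4,2]:2*3+1=7 · T[4,3]:3*1+3=6
[5] T[5,1]:1*1+0=1 · T[5,2]:2*7+1=15 · T[5,3]:3*6+7=25
[6] T[6,2]:2*15+1=31 · T[6,3]:3*25+15=90
Read S(6,2) = 31, S(6,3) = 90.

31, 90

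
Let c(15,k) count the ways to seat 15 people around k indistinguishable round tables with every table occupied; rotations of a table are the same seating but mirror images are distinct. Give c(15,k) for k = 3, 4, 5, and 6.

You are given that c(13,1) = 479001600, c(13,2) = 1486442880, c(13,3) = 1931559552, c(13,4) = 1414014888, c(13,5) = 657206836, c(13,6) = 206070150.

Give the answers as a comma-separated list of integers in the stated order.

392156797824, 310989260400, 159721605680, 56663366760

[14] T[14,2]:13*1486442880+479001600=19802759040 · T[14,3]:13*1931559552+1486442880=26596717056 · T[14,4]:13*1414014888+1931559552=20313753096 · T[14,5]:13*657206836+1414014888=9957703756 · T[14,6]:13*206070150+657206836=3336118786
[15] T[15,3]:14*26596717056+19802759040=392156797824 · T[15,4]:14*20313753096+26596717056=310989260400 · T[15,5]:14*9957703756+20313753096=159721605680 · T[15,6]:14*3336118786+9957703756=56663366760
Read c(15,3) = 392156797824, c(15,4) = 310989260400, c(15,5) = 159721605680, c(15,6) = 56663366760.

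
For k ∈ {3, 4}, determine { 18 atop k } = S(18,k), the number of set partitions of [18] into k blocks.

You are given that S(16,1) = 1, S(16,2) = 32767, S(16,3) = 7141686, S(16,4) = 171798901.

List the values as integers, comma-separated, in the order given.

64439010, 2798806985

row 17: T[17][2]=2·32767+1=65535  T[17][3]=3·7141686+32767=21457825  T[17][4]=4·171798901+7141686=694337290
row 18: T[18][3]=3·21457825+65535=64439010  T[18][4]=4·694337290+21457825=2798806985
Read S(18,3) = 64439010, S(18,4) = 2798806985.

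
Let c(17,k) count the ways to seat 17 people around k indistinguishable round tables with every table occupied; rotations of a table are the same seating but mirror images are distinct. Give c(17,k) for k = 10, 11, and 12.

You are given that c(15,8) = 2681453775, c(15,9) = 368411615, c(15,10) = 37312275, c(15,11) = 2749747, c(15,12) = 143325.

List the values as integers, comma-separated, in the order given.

23057159840, 2185031420, 156952432

r16: T_16,9=15×368411615+2681453775=8207628000; T_16,10=15×37312275+368411615=928095740; T_16,11=15×2749747+37312275=78558480; T_16,12=15×143325+2749747=4899622
r17: T_17,10=16×928095740+8207628000=23057159840; T_17,11=16×78558480+928095740=2185031420; T_17,12=16×4899622+78558480=156952432
Read c(17,10) = 23057159840, c(17,11) = 2185031420, c(17,12) = 156952432.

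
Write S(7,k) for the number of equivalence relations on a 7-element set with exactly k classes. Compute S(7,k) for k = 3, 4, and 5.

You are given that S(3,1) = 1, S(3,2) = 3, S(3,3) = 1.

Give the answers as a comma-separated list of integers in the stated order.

301, 350, 140

@4  (4,1):1·1+0→1, (4,2):3·2+1→7, (4,3):1·3+3→6, (4,4):0·4+1→1
@5  (5,1):1·1+0→1, (5,2):7·2+1→15, (5,3):6·3+7→25, (5,4):1·4+6→10, (5,5):0·5+1→1
@6  (6,2):15·2+1→31, (6,3):25·3+15→90, (6,4):10·4+25→65, (6,5):1·5+10→15
@7  (7,3):90·3+31→301, (7,4):65·4+90→350, (7,5):15·5+65→140
Read S(7,3) = 301, S(7,4) = 350, S(7,5) = 140.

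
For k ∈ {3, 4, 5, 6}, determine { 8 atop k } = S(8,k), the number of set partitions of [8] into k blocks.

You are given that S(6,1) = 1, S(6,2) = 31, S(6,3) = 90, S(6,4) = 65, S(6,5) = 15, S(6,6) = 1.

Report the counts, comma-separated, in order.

966, 1701, 1050, 266

[7] T[7,2]:2*31+1=63 · T[7,3]:3*90+31=301 · T[7,4]:4*65+90=350 · T[7,5]:5*15+65=140 · T[7,6]:6*1+15=21
[8] T[8,3]:3*301+63=966 · T[8,4]:4*350+301=1701 · T[8,5]:5*140+350=1050 · T[8,6]:6*21+140=266
Read S(8,3) = 966, S(8,4) = 1701, S(8,5) = 1050, S(8,6) = 266.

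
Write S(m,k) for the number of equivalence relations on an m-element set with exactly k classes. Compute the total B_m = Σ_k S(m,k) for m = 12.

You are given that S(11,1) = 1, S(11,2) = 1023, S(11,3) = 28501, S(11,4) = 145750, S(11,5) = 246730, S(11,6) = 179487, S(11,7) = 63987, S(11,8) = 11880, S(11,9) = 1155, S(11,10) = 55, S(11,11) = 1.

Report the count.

[12] T[12,1]:1*1+0=1 · T[12,2]:2*1023+1=2047 · T[12,3]:3*28501+1023=86526 · T[12,4]:4*145750+28501=611501 · T[12,5]:5*246730+145750=1379400 · T[12,6]:6*179487+246730=1323652 · T[12,7]:7*63987+179487=627396 · T[12,8]:8*11880+63987=159027 · T[12,9]:9*1155+11880=22275 · T[12,10]:10*55+1155=1705 · T[12,11]:11*1+55=66 · T[12,12]:12*0+1=1
B_12 = ΣS(12,k) = 1+2047+86526+611501+1379400+1323652+627396+159027+22275+1705+66+1 = 4213597

4213597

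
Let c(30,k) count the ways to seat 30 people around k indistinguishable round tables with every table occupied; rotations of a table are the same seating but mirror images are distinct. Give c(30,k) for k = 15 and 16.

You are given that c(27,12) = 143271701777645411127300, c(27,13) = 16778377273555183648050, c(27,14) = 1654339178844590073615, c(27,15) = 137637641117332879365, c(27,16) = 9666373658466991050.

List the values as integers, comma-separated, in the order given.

@28  (28,13):16778377273555183648050·27+143271701777645411127300→596287888163635369624650, (28,14):1654339178844590073615·27+16778377273555183648050→61445535102359115635655, (28,15):137637641117332879365·27+1654339178844590073615→5370555489012577816470, (28,16):9666373658466991050·27+137637641117332879365→398629729895941637715
@29  (29,14):61445535102359115635655·28+596287888163635369624650→2316762871029690607422990, (29,15):5370555489012577816470·28+61445535102359115635655→211821088794711294496815, (29,16):398629729895941637715·28+5370555489012577816470→16532187926098943672490
@30  (30,15):211821088794711294496815·29+2316762871029690607422990→8459574446076318147830625, (30,16):16532187926098943672490·29+211821088794711294496815→691254538651580660999025
Read c(30,15) = 8459574446076318147830625, c(30,16) = 691254538651580660999025.

8459574446076318147830625, 691254538651580660999025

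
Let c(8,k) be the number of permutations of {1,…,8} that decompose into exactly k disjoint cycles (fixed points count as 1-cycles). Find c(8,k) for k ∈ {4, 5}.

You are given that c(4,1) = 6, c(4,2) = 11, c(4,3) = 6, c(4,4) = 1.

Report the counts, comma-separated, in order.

[5] T[5,1]:4*6+0=24 · T[5,2]:4*11+6=50 · T[5,3]:4*6+11=35 · T[5,4]:4*1+6=10 · T[5,5]:4*0+1=1
[6] T[6,2]:5*50+24=274 · T[6,3]:5*35+50=225 · T[6,4]:5*10+35=85 · T[6,5]:5*1+10=15
[7] T[7,3]:6*225+274=1624 · T[7,4]:6*85+225=735 · T[7,5]:6*15+85=175
[8] T[8,4]:7*735+1624=6769 · T[8,5]:7*175+735=1960
Read c(8,4) = 6769, c(8,5) = 1960.

6769, 1960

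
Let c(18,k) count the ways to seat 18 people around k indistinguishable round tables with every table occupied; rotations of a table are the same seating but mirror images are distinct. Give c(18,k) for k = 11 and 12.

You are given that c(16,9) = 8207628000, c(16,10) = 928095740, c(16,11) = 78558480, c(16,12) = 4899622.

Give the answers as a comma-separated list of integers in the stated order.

i=17: T(17,10)=8207628000+16·928095740=23057159840 | T(17,11)=928095740+16·78558480=2185031420 | T(17,12)=78558480+16·4899622=156952432
i=18: T(18,11)=23057159840+17·2185031420=60202693980 | T(18,12)=2185031420+17·156952432=4853222764
Read c(18,11) = 60202693980, c(18,12) = 4853222764.

60202693980, 4853222764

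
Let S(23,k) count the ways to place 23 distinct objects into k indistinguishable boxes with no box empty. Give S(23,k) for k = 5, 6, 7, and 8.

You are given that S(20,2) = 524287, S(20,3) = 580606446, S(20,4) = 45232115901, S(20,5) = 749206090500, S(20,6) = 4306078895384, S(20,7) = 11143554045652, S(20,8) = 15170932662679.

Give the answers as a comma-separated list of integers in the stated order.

r21: T_21,3=3×580606446+524287=1742343625; T_21,4=4×45232115901+580606446=181509070050; T_21,5=5×749206090500+45232115901=3791262568401; T_21,6=6×4306078895384+749206090500=26585679462804; T_21,7=7×11143554045652+4306078895384=82310957214948; T_21,8=8×15170932662679+11143554045652=132511015347084
r22: T_22,4=4×181509070050+1742343625=727778623825; T_22,5=5×3791262568401+181509070050=19137821912055; T_22,6=6×26585679462804+3791262568401=163305339345225; T_22,7=7×82310957214948+26585679462804=602762379967440; T_22,8=8×132511015347084+82310957214948=1142399079991620
r23: T_23,5=5×19137821912055+727778623825=96416888184100; T_23,6=6×163305339345225+19137821912055=998969857983405; T_23,7=7×602762379967440+163305339345225=4382641999117305; T_23,8=8×1142399079991620+602762379967440=9741955019900400
Read S(23,5) = 96416888184100, S(23,6) = 998969857983405, S(23,7) = 4382641999117305, S(23,8) = 9741955019900400.

96416888184100, 998969857983405, 4382641999117305, 9741955019900400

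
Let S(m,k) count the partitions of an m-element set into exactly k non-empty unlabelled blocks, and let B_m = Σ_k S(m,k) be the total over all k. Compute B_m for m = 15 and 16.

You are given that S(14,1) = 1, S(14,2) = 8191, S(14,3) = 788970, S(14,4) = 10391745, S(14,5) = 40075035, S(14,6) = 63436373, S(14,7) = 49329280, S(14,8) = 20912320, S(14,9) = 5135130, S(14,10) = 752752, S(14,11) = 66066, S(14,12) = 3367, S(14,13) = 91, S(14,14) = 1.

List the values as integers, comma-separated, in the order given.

row 15: T[15][1]=1·1+0=1  T[15][2]=2·8191+1=16383  T[15][3]=3·788970+8191=2375101  T[15][4]=4·10391745+788970=42355950  T[15][5]=5·40075035+10391745=210766920  T[15][6]=6·63436373+40075035=420693273  T[15][7]=7·49329280+63436373=408741333  T[15][8]=8·20912320+49329280=216627840  T[15][9]=9·5135130+20912320=67128490  T[15][10]=10·752752+5135130=12662650  T[15][11]=11·66066+752752=1479478  T[15][12]=12·3367+66066=106470  T[15][13]=13·91+3367=4550  T[15][14]=14·1+91=105  T[15][15]=15·0+1=1
row 16: T[16][1]=1·1+0=1  T[16][2]=2·16383+1=32767  T[16][3]=3·2375101+16383=7141686  T[16][4]=4·42355950+2375101=171798901  T[16][5]=5·210766920+42355950=1096190550  T[16][6]=6·420693273+210766920=2734926558  T[16][7]=7·408741333+420693273=3281882604  T[16][8]=8·216627840+408741333=2141764053  T[16][9]=9·67128490+216627840=820784250  T[16][10]=10·12662650+67128490=193754990  T[16][11]=11·1479478+12662650=28936908  T[16][12]=12·106470+1479478=2757118  T[16][13]=13·4550+106470=165620  T[16][14]=14·105+4550=6020  T[16][15]=15·1+105=120  T[16][16]=16·0+1=1
B_15 = ΣS(15,k) = 1+16383+2375101+42355950+210766920+420693273+408741333+216627840+67128490+12662650+1479478+106470+4550+105+1 = 1382958545
B_16 = ΣS(16,k) = 1+32767+7141686+171798901+1096190550+2734926558+3281882604+2141764053+820784250+193754990+28936908+2757118+165620+6020+120+1 = 10480142147

1382958545, 10480142147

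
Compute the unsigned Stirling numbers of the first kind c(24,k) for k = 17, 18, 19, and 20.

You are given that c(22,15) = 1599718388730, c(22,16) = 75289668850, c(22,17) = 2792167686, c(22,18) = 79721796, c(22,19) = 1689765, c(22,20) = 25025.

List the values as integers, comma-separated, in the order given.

6400590336096, 241276443496, 7234669596, 168423871

r23: T_23,16=22×75289668850+1599718388730=3256091103430; T_23,17=22×2792167686+75289668850=136717357942; T_23,18=22×79721796+2792167686=4546047198; T_23,19=22×1689765+79721796=116896626; T_23,20=22×25025+1689765=2240315
r24: T_24,17=23×136717357942+3256091103430=6400590336096; T_24,18=23×4546047198+136717357942=241276443496; T_24,19=23×116896626+4546047198=7234669596; T_24,20=23×2240315+116896626=168423871
Read c(24,17) = 6400590336096, c(24,18) = 241276443496, c(24,19) = 7234669596, c(24,20) = 168423871.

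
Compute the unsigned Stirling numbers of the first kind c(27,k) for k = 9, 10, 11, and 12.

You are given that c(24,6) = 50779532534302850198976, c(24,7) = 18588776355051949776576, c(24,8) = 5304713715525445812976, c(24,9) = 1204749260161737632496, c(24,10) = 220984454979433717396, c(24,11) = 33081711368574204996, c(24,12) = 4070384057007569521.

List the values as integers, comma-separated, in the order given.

30180059720580991603896800, 6121499916241722700424880, 1025860474208872152587880, 143271701777645411127300

i=25: T(25,7)=50779532534302850198976+24·18588776355051949776576=496910165055549644836800 | T(25,8)=18588776355051949776576+24·5304713715525445812976=145901905527662649288000 | T(25,9)=5304713715525445812976+24·1204749260161737632496=34218695959407148992880 | T(25,10)=1204749260161737632496+24·220984454979433717396=6508376179668146850000 | T(25,11)=220984454979433717396+24·33081711368574204996=1014945527825214637300 | T(25,12)=33081711368574204996+24·4070384057007569521=130770928736755873500
i=26: T(26,8)=496910165055549644836800+25·145901905527662649288000=4144457803247115877036800 | T(26,9)=145901905527662649288000+25·34218695959407148992880=1001369304512841374110000 | T(26,10)=34218695959407148992880+25·6508376179668146850000=196928100451110820242880 | T(26,11)=6508376179668146850000+25·1014945527825214637300=31882014375298512782500 | T(26,12)=1014945527825214637300+25·130770928736755873500=4284218746244111474800
i=27: T(27,9)=4144457803247115877036800+26·1001369304512841374110000=30180059720580991603896800 | T(27,10)=1001369304512841374110000+26·196928100451110820242880=6121499916241722700424880 | T(27,11)=196928100451110820242880+26·31882014375298512782500=1025860474208872152587880 | T(27,12)=31882014375298512782500+26·4284218746244111474800=143271701777645411127300
Read c(27,9) = 30180059720580991603896800, c(27,10) = 6121499916241722700424880, c(27,11) = 1025860474208872152587880, c(27,12) = 143271701777645411127300.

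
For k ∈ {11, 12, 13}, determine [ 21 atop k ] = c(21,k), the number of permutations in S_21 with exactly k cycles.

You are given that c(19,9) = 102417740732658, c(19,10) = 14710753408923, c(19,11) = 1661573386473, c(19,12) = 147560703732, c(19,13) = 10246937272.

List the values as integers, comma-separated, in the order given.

[20] T[20,10]:19*14710753408923+102417740732658=381922055502195 · T[20,11]:19*1661573386473+14710753408923=46280647751910 · T[20,12]:19*147560703732+1661573386473=4465226757381 · T[20,13]:19*10246937272+147560703732=342252511900
[21] T[21,11]:20*46280647751910+381922055502195=1307535010540395 · T[21,12]:20*4465226757381+46280647751910=135585182899530 · T[21,13]:20*342252511900+4465226757381=11310276995381
Read c(21,11) = 1307535010540395, c(21,12) = 135585182899530, c(21,13) = 11310276995381.

1307535010540395, 135585182899530, 11310276995381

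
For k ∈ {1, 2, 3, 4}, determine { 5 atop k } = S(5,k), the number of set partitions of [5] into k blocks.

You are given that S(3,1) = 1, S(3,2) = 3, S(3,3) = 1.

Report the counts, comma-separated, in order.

1, 15, 25, 10

@4  (4,1):1·1+0→1, (4,2):3·2+1→7, (4,3):1·3+3→6, (4,4):0·4+1→1
@5  (5,1):1·1+0→1, (5,2):7·2+1→15, (5,3):6·3+7→25, (5,4):1·4+6→10
Read S(5,1) = 1, S(5,2) = 15, S(5,3) = 25, S(5,4) = 10.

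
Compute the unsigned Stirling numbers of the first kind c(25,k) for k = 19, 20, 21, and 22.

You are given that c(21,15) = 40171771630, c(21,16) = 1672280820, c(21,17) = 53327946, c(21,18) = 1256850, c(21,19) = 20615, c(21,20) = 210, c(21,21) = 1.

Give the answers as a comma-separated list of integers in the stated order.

row 22: T[22][16]=21·1672280820+40171771630=75289668850  T[22][17]=21·53327946+1672280820=2792167686  T[22][18]=21·1256850+53327946=79721796  T[22][19]=21·20615+1256850=1689765  T[22][20]=21·210+20615=25025  T[22][21]=21·1+210=231  T[22][22]=21·0+1=1
row 23: T[23][17]=22·2792167686+75289668850=136717357942  T[23][18]=22·79721796+2792167686=4546047198  T[23][19]=22·1689765+79721796=116896626  T[23][20]=22·25025+1689765=2240315  T[23][21]=22·231+25025=30107  T[23][22]=22·1+231=253
row 24: T[24][18]=23·4546047198+136717357942=241276443496  T[24][19]=23·116896626+4546047198=7234669596  T[24][20]=23·2240315+116896626=168423871  T[24][21]=23·30107+2240315=2932776  T[24][22]=23·253+30107=35926
row 25: T[25][19]=24·7234669596+241276443496=414908513800  T[25][20]=24·168423871+7234669596=11276842500  T[25][21]=24·2932776+168423871=238810495  T[25][22]=24·35926+2932776=3795000
Read c(25,19) = 414908513800, c(25,20) = 11276842500, c(25,21) = 238810495, c(25,22) = 3795000.

414908513800, 11276842500, 238810495, 3795000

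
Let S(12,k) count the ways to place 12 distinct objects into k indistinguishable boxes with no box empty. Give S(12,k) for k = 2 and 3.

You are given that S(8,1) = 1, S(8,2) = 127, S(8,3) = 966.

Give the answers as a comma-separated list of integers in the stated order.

2047, 86526

row 9: T[9][1]=1·1+0=1  T[9][2]=2·127+1=255  T[9][3]=3·966+127=3025
row 10: T[10][1]=1·1+0=1  T[10][2]=2·255+1=511  T[10][3]=3·3025+255=9330
row 11: T[11][1]=1·1+0=1  T[11][2]=2·511+1=1023  T[11][3]=3·9330+511=28501
row 12: T[12][2]=2·1023+1=2047  T[12][3]=3·28501+1023=86526
Read S(12,2) = 2047, S(12,3) = 86526.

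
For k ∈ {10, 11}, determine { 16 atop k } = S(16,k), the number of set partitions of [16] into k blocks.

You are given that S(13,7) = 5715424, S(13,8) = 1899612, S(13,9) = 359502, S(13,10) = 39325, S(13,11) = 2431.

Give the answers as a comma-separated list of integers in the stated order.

193754990, 28936908

i=14: T(14,8)=5715424+8·1899612=20912320 | T(14,9)=1899612+9·359502=5135130 | T(14,10)=359502+10·39325=752752 | T(14,11)=39325+11·2431=66066
i=15: T(15,9)=20912320+9·5135130=67128490 | T(15,10)=5135130+10·752752=12662650 | T(15,11)=752752+11·66066=1479478
i=16: T(16,10)=67128490+10·12662650=193754990 | T(16,11)=12662650+11·1479478=28936908
Read S(16,10) = 193754990, S(16,11) = 28936908.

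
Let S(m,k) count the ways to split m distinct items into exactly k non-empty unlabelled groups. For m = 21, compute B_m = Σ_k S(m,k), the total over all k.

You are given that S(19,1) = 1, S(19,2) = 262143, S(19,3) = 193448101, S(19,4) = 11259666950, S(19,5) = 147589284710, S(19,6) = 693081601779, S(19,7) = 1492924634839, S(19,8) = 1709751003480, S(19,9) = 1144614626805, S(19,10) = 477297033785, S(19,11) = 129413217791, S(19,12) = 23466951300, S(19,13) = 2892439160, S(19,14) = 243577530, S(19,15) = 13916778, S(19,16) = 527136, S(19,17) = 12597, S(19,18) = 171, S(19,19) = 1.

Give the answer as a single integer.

474869816156751

@20  (20,1):1·1+0→1, (20,2):262143·2+1→524287, (20,3):193448101·3+262143→580606446, (20,4):11259666950·4+193448101→45232115901, (20,5):147589284710·5+11259666950→749206090500, (20,6):693081601779·6+147589284710→4306078895384, (20,7):1492924634839·7+693081601779→11143554045652, (20,8):1709751003480·8+1492924634839→15170932662679, (20,9):1144614626805·9+1709751003480→12011282644725, (20,10):477297033785·10+1144614626805→5917584964655, (20,11):129413217791·11+477297033785→1900842429486, (20,12):23466951300·12+129413217791→411016633391, (20,13):2892439160·13+23466951300→61068660380, (20,14):243577530·14+2892439160→6302524580, (20,15):13916778·15+243577530→452329200, (20,16):527136·16+13916778→22350954, (20,17):12597·17+527136→741285, (20,18):171·18+12597→15675, (20,19):1·19+171→190, (20,20):0·20+1→1
@21  (21,1):1·1+0→1, (21,2):524287·2+1→1048575, (21,3):580606446·3+524287→1742343625, (21,4):45232115901·4+580606446→181509070050, (21,5):749206090500·5+45232115901→3791262568401, (21,6):4306078895384·6+749206090500→26585679462804, (21,7):11143554045652·7+4306078895384→82310957214948, (21,8):15170932662679·8+11143554045652→132511015347084, (21,9):12011282644725·9+15170932662679→123272476465204, (21,10):5917584964655·10+12011282644725→71187132291275, (21,11):1900842429486·11+5917584964655→26826851689001, (21,12):411016633391·12+1900842429486→6833042030178, (21,13):61068660380·13+411016633391→1204909218331, (21,14):6302524580·14+61068660380→149304004500, (21,15):452329200·15+6302524580→13087462580, (21,16):22350954·16+452329200→809944464, (21,17):741285·17+22350954→34952799, (21,18):15675·18+741285→1023435, (21,19):190·19+15675→19285, (21,20):1·20+190→210, (21,21):0·21+1→1
B_21 = ΣS(21,k) = 1+1048575+1742343625+181509070050+3791262568401+26585679462804+82310957214948+132511015347084+123272476465204+71187132291275+26826851689001+6833042030178+1204909218331+149304004500+13087462580+809944464+34952799+1023435+19285+210+1 = 474869816156751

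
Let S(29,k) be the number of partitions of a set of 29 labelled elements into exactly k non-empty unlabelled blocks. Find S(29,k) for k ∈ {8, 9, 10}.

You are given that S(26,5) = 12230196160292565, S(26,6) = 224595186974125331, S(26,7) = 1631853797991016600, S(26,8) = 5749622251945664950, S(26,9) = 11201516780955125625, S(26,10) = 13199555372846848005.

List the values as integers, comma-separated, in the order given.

3224318613979279184316, 9452962848327254398506, 16392038075086211019625

row 27: T[27][6]=6·224595186974125331+12230196160292565=1359801318005044551  T[27][7]=7·1631853797991016600+224595186974125331=11647571772911241531  T[27][8]=8·5749622251945664950+1631853797991016600=47628831813556336200  T[27][9]=9·11201516780955125625+5749622251945664950=106563273280541795575  T[27][10]=10·13199555372846848005+11201516780955125625=143197070509423605675
row 28: T[28][7]=7·11647571772911241531+1359801318005044551=82892803728383735268  T[28][8]=8·47628831813556336200+11647571772911241531=392678226281361931131  T[28][9]=9·106563273280541795575+47628831813556336200=1006698291338432496375  T[28][10]=10·143197070509423605675+106563273280541795575=1538533978374777852325
row 29: T[29][8]=8·392678226281361931131+82892803728383735268=3224318613979279184316  T[29][9]=9·1006698291338432496375+392678226281361931131=9452962848327254398506  T[29][10]=10·1538533978374777852325+1006698291338432496375=16392038075086211019625
Read S(29,8) = 3224318613979279184316, S(29,9) = 9452962848327254398506, S(29,10) = 16392038075086211019625.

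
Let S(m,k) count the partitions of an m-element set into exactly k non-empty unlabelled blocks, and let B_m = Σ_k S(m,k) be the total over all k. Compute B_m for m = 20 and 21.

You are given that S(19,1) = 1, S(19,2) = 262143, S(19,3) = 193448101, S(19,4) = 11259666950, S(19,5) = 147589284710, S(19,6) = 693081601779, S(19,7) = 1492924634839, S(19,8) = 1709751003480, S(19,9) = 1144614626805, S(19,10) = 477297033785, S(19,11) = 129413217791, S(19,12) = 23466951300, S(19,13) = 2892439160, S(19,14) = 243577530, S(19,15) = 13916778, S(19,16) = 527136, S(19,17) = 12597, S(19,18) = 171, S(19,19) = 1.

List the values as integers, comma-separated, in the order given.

51724158235372, 474869816156751

row 20: T[20][1]=1·1+0=1  T[20][2]=2·262143+1=524287  T[20][3]=3·193448101+262143=580606446  T[20][4]=4·11259666950+193448101=45232115901  T[20][5]=5·147589284710+11259666950=749206090500  T[20][6]=6·693081601779+147589284710=4306078895384  T[20][7]=7·1492924634839+693081601779=11143554045652  T[20][8]=8·1709751003480+1492924634839=15170932662679  T[20][9]=9·1144614626805+1709751003480=12011282644725  T[20][10]=10·477297033785+1144614626805=5917584964655  T[20][11]=11·129413217791+477297033785=1900842429486  T[20][12]=12·23466951300+129413217791=411016633391  T[20][13]=13·2892439160+23466951300=61068660380  T[20][14]=14·243577530+2892439160=6302524580  T[20][15]=15·13916778+243577530=452329200  T[20][16]=16·527136+13916778=22350954  T[20][17]=17·12597+527136=741285  T[20][18]=18·171+12597=15675  T[20][19]=19·1+171=190  T[20][20]=20·0+1=1
row 21: T[21][1]=1·1+0=1  T[21][2]=2·524287+1=1048575  T[21][3]=3·580606446+524287=1742343625  T[21][4]=4·45232115901+580606446=181509070050  T[21][5]=5·749206090500+45232115901=3791262568401  T[21][6]=6·4306078895384+749206090500=26585679462804  T[21][7]=7·11143554045652+4306078895384=82310957214948  T[21][8]=8·15170932662679+11143554045652=132511015347084  T[21][9]=9·12011282644725+15170932662679=123272476465204  T[21][10]=10·5917584964655+12011282644725=71187132291275  T[21][11]=11·1900842429486+5917584964655=26826851689001  T[21][12]=12·411016633391+1900842429486=6833042030178  T[21][13]=13·61068660380+411016633391=1204909218331  T[21][14]=14·6302524580+61068660380=149304004500  T[21][15]=15·452329200+6302524580=13087462580  T[21][16]=16·22350954+452329200=809944464  T[21][17]=17·741285+22350954=34952799  T[21][18]=18·15675+741285=1023435  T[21][19]=19·190+15675=19285  T[21][20]=20·1+190=210  T[21][21]=21·0+1=1
B_20 = ΣS(20,k) = 1+524287+580606446+45232115901+749206090500+4306078895384+11143554045652+15170932662679+12011282644725+5917584964655+1900842429486+411016633391+61068660380+6302524580+452329200+22350954+741285+15675+190+1 = 51724158235372
B_21 = ΣS(21,k) = 1+1048575+1742343625+181509070050+3791262568401+26585679462804+82310957214948+132511015347084+123272476465204+71187132291275+26826851689001+6833042030178+1204909218331+149304004500+13087462580+809944464+34952799+1023435+19285+210+1 = 474869816156751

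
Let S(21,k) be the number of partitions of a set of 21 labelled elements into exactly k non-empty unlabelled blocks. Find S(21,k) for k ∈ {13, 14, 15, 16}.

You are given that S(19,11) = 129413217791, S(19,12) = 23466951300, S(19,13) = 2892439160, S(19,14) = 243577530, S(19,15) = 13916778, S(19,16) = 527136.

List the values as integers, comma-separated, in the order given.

1204909218331, 149304004500, 13087462580, 809944464

@20  (20,12):23466951300·12+129413217791→411016633391, (20,13):2892439160·13+23466951300→61068660380, (20,14):243577530·14+2892439160→6302524580, (20,15):13916778·15+243577530→452329200, (20,16):527136·16+13916778→22350954
@21  (21,13):61068660380·13+411016633391→1204909218331, (21,14):6302524580·14+61068660380→149304004500, (21,15):452329200·15+6302524580→13087462580, (21,16):22350954·16+452329200→809944464
Read S(21,13) = 1204909218331, S(21,14) = 149304004500, S(21,15) = 13087462580, S(21,16) = 809944464.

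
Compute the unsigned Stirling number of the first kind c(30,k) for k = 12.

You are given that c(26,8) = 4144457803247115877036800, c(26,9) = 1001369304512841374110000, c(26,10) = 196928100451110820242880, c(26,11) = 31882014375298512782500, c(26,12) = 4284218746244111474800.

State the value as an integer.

6097272817323042122728617800

@27  (27,9):1001369304512841374110000·26+4144457803247115877036800→30180059720580991603896800, (27,10):196928100451110820242880·26+1001369304512841374110000→6121499916241722700424880, (27,11):31882014375298512782500·26+196928100451110820242880→1025860474208872152587880, (27,12):4284218746244111474800·26+31882014375298512782500→143271701777645411127300
@28  (28,10):6121499916241722700424880·27+30180059720580991603896800→195460557459107504515368560, (28,11):1025860474208872152587880·27+6121499916241722700424880→33819732719881270820297640, (28,12):143271701777645411127300·27+1025860474208872152587880→4894196422205298253024980
@29  (29,11):33819732719881270820297640·28+195460557459107504515368560→1142413073615783087483702480, (29,12):4894196422205298253024980·28+33819732719881270820297640→170857232541629621904997080
@30  (30,12):170857232541629621904997080·29+1142413073615783087483702480→6097272817323042122728617800
Read c(30,12) = 6097272817323042122728617800.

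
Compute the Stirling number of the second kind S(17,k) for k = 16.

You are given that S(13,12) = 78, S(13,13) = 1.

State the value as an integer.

136

i=14: T(14,13)=78+13·1=91 | T(14,14)=1+14·0=1
i=15: T(15,14)=91+14·1=105 | T(15,15)=1+15·0=1
i=16: T(16,15)=105+15·1=120 | T(16,16)=1+16·0=1
i=17: T(17,16)=120+16·1=136
Read S(17,16) = 136.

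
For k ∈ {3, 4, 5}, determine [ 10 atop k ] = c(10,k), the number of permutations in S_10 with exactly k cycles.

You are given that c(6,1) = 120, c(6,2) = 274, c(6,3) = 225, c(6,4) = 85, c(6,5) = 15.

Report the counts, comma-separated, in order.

1172700, 723680, 269325

row 7: T[7][1]=6·120+0=720  T[7][2]=6·274+120=1764  T[7][3]=6·225+274=1624  T[7][4]=6·85+225=735  T[7][5]=6·15+85=175
row 8: T[8][1]=7·720+0=5040  T[8][2]=7·1764+720=13068  T[8][3]=7·1624+1764=13132  T[8][4]=7·735+1624=6769  T[8][5]=7·175+735=1960
row 9: T[9][2]=8·13068+5040=109584  T[9][3]=8·13132+13068=118124  T[9][4]=8·6769+13132=67284  T[9][5]=8·1960+6769=22449
row 10: T[10][3]=9·118124+109584=1172700  T[10][4]=9·67284+118124=723680  T[10][5]=9·22449+67284=269325
Read c(10,3) = 1172700, c(10,4) = 723680, c(10,5) = 269325.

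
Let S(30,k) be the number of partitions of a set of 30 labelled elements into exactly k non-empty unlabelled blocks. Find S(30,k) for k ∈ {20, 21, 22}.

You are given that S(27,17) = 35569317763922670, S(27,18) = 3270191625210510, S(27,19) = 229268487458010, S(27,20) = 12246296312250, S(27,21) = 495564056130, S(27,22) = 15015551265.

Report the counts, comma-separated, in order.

[28] T[28,18]:18*3270191625210510+35569317763922670=94432767017711850 · T[28,19]:19*229268487458010+3270191625210510=7626292886912700 · T[28,20]:20*12246296312250+229268487458010=474194413703010 · T[28,21]:21*495564056130+12246296312250=22653141490980 · T[28,22]:22*15015551265+495564056130=825906183960
[29] T[29,19]:19*7626292886912700+94432767017711850=239332331869053150 · T[29,20]:20*474194413703010+7626292886912700=17110181160972900 · T[29,21]:21*22653141490980+474194413703010=949910385013590 · T[29,22]:22*825906183960+22653141490980=40823077538100
[30] T[30,20]:20*17110181160972900+239332331869053150=581535955088511150 · T[30,21]:21*949910385013590+17110181160972900=37058299246258290 · T[30,22]:22*40823077538100+949910385013590=1848018090851790
Read S(30,20) = 581535955088511150, S(30,21) = 37058299246258290, S(30,22) = 1848018090851790.

581535955088511150, 37058299246258290, 1848018090851790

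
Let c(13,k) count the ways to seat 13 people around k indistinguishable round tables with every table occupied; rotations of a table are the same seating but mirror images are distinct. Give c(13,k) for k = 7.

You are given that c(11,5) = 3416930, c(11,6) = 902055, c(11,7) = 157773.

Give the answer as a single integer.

44990231

r12: T_12,6=11×902055+3416930=13339535; T_12,7=11×157773+902055=2637558
r13: T_13,7=12×2637558+13339535=44990231
Read c(13,7) = 44990231.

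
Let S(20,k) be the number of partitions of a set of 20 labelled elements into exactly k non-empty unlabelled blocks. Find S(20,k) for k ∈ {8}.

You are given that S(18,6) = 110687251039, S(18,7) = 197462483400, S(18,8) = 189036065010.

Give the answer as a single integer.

15170932662679

row 19: T[19][7]=7·197462483400+110687251039=1492924634839  T[19][8]=8·189036065010+197462483400=1709751003480
row 20: T[20][8]=8·1709751003480+1492924634839=15170932662679
Read S(20,8) = 15170932662679.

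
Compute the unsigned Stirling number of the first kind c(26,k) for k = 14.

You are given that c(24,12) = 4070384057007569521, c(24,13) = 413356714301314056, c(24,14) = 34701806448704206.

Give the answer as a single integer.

@25  (25,13):413356714301314056·24+4070384057007569521→13990945200239106865, (25,14):34701806448704206·24+413356714301314056→1246200069070215000
@26  (26,14):1246200069070215000·25+13990945200239106865→45145946926994481865
Read c(26,14) = 45145946926994481865.

45145946926994481865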